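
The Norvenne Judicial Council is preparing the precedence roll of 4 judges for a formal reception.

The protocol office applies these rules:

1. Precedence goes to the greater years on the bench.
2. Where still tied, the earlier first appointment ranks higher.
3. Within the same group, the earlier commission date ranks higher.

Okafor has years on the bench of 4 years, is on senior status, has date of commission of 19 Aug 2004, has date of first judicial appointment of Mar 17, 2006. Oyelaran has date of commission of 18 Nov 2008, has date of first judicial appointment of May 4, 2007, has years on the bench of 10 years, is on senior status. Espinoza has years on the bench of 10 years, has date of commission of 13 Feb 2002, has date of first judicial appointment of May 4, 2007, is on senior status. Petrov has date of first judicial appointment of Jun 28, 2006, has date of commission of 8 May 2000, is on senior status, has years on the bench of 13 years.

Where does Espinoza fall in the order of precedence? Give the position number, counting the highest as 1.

2

By years on the bench (higher first): Petrov (13 years); then Espinoza and Oyelaran (both 10 years); then Okafor (4 years).
Espinoza and Oyelaran both have date of first judicial appointment May 4, 2007, so the next rule applies.
Among Espinoza and Oyelaran, by date of commission (earlier first): Espinoza (13 Feb 2002) before Oyelaran (18 Nov 2008).
Order: Petrov, Espinoza, Oyelaran, Okafor. So position 2.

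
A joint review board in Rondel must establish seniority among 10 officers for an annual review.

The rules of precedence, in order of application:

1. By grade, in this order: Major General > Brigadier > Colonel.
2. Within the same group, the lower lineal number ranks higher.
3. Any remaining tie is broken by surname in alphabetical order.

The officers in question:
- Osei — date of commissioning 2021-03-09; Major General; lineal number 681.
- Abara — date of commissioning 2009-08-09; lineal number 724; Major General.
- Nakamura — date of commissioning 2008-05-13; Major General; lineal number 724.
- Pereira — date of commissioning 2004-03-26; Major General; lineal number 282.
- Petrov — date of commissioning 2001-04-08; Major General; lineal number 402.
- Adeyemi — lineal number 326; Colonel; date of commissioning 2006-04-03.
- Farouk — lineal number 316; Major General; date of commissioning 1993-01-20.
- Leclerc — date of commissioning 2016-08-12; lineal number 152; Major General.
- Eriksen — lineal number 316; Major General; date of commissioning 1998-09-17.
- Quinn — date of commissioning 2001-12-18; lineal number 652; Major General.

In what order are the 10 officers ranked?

By grade: Leclerc, Pereira, Eriksen, Farouk, Petrov, Quinn, Osei, Abara and Nakamura (Major General); then Adeyemi (Colonel).
Among Leclerc, Pereira, Eriksen, Farouk, Petrov, Quinn, Osei, Abara and Nakamura, by lineal number (lower first): Leclerc (152) before Pereira (282) before Eriksen and Farouk (316) before Petrov (402) before Quinn (652) before Osei (681) before Abara and Nakamura (724).
Among Eriksen and Farouk, alphabetically by surname: Eriksen before Farouk.
Among Abara and Nakamura, alphabetically by surname: Abara before Nakamura.
Full order: Leclerc, Pereira, Eriksen, Farouk, Petrov, Quinn, Osei, Abara, Nakamura, Adeyemi.

Leclerc, Pereira, Eriksen, Farouk, Petrov, Quinn, Osei, Abara, Nakamura, Adeyemi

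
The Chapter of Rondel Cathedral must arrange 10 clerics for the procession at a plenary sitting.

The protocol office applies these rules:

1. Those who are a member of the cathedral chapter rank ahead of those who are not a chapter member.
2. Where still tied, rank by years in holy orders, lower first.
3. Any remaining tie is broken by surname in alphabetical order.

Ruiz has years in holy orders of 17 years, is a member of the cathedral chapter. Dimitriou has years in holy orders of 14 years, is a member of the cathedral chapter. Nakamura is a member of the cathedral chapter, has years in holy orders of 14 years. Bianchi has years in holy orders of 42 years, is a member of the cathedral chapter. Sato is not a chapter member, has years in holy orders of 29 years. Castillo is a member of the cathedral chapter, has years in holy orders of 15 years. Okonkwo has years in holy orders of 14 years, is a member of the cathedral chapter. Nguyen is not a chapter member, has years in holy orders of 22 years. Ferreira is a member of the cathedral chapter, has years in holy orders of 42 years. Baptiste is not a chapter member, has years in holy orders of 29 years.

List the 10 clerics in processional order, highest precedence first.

Dimitriou, Nakamura, Okonkwo, Castillo, Ruiz, Bianchi, Ferreira, Nguyen, Baptiste, Sato

By the first rule: Dimitriou, Nakamura, Okonkwo, Castillo, Ruiz, Bianchi and Ferreira (each a member of the cathedral chapter); then Nguyen, Baptiste and Sato (each not a chapter member).
Among Dimitriou, Nakamura, Okonkwo, Castillo, Ruiz, Bianchi and Ferreira, by years in holy orders (lower first): Dimitriou, Nakamura and Okonkwo (14 years) before Castillo (15 years) before Ruiz (17 years) before Bianchi and Ferreira (42 years).
Among Dimitriou, Nakamura and Okonkwo, alphabetically by surname: Dimitriou before Nakamura before Okonkwo.
Among Bianchi and Ferreira, alphabetically by surname: Bianchi before Ferreira.
Among Nguyen, Baptiste and Sato, by years in holy orders (lower first): Nguyen (22 years) before Baptiste and Sato (29 years).
Among Baptiste and Sato, alphabetically by surname: Baptiste before Sato.
Full order: Dimitriou, Nakamura, Okonkwo, Castillo, Ruiz, Bianchi, Ferreira, Nguyen, Baptiste, Sato.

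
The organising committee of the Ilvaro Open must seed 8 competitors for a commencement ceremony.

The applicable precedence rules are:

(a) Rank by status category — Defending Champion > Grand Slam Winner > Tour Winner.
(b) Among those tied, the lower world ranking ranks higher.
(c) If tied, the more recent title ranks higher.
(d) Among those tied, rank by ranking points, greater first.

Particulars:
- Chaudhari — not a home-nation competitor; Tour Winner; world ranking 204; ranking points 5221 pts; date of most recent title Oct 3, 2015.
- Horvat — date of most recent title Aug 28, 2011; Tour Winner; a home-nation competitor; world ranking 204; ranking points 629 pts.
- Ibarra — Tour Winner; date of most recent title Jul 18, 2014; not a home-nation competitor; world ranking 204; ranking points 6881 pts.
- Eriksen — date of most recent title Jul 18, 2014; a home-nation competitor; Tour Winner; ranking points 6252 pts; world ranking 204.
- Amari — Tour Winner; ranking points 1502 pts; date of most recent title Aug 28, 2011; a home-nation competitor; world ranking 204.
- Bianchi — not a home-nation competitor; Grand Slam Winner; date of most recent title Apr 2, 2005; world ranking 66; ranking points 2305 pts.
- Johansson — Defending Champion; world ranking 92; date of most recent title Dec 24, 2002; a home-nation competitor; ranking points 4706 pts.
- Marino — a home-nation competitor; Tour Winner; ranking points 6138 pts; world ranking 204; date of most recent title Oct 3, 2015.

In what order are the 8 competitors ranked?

By status category: Johansson (Defending Champion); then Bianchi (Grand Slam Winner); then Marino, Chaudhari, Ibarra, Eriksen, Amari and Horvat (Tour Winner).
Marino, Chaudhari, Ibarra, Eriksen, Amari and Horvat all have world ranking 204, so the next rule applies.
Among Marino, Chaudhari, Ibarra, Eriksen, Amari and Horvat, by date of most recent title (later first): Marino and Chaudhari (Oct 3, 2015) before Ibarra and Eriksen (Jul 18, 2014) before Amari and Horvat (Aug 28, 2011).
Among Marino and Chaudhari, by ranking points (higher first): Marino (6138 pts) before Chaudhari (5221 pts).
Among Ibarra and Eriksen, by ranking points (higher first): Ibarra (6881 pts) before Eriksen (6252 pts).
Among Amari and Horvat, by ranking points (higher first): Amari (1502 pts) before Horvat (629 pts).
Full order: Johansson, Bianchi, Marino, Chaudhari, Ibarra, Eriksen, Amari, Horvat.

Johansson, Bianchi, Marino, Chaudhari, Ibarra, Eriksen, Amari, Horvat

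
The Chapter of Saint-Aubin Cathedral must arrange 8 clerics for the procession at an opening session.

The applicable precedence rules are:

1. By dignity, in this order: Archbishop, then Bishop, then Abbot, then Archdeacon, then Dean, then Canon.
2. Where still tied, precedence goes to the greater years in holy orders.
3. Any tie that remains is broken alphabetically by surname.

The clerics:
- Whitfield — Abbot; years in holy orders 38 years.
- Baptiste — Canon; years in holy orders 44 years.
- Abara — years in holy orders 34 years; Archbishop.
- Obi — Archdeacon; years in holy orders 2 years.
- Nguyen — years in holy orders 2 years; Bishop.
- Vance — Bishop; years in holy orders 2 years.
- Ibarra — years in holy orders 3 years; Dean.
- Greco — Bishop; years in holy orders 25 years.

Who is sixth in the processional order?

Obi

By dignity: Abara (Archbishop); then Greco, Nguyen and Vance (Bishop); then Whitfield (Abbot); then Obi (Archdeacon); then Ibarra (Dean); then Baptiste (Canon).
Among Greco, Nguyen and Vance, by years in holy orders (higher first): Greco (25 years) before Nguyen and Vance (2 years).
Among Nguyen and Vance, alphabetically by surname: Nguyen before Vance.
Order: Abara, Greco, Nguyen, Vance, Whitfield, Obi, Ibarra, Baptiste.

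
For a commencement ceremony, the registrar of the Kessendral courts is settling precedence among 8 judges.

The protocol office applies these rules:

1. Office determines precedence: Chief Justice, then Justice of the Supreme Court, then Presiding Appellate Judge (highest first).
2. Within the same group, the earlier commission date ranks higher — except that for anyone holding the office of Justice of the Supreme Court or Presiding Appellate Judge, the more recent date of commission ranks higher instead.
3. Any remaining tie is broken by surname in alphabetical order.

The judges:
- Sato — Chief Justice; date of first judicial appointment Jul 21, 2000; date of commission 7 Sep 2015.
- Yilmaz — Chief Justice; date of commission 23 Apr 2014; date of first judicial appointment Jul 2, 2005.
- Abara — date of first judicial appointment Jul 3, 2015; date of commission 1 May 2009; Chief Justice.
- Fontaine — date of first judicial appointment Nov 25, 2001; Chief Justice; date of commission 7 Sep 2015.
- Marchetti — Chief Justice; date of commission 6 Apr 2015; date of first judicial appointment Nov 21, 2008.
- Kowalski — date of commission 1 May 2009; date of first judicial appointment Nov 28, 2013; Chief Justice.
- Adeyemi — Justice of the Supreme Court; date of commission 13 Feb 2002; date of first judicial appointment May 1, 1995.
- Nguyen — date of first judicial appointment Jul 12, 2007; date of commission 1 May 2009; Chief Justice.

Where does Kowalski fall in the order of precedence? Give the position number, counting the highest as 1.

By office: Abara, Kowalski, Nguyen, Yilmaz, Marchetti, Fontaine and Sato (Chief Justice); then Adeyemi (Justice of the Supreme Court).
Among Abara, Kowalski, Nguyen, Yilmaz, Marchetti, Fontaine and Sato, by date of commission (earlier first): Abara, Kowalski and Nguyen (1 May 2009) before Yilmaz (23 Apr 2014) before Marchetti (6 Apr 2015) before Fontaine and Sato (7 Sep 2015).
Among Abara, Kowalski and Nguyen, alphabetically by surname: Abara before Kowalski before Nguyen.
Among Fontaine and Sato, alphabetically by surname: Fontaine before Sato.
Order: Abara, Kowalski, Nguyen, Yilmaz, Marchetti, Fontaine, Sato, Adeyemi. So position 2.

2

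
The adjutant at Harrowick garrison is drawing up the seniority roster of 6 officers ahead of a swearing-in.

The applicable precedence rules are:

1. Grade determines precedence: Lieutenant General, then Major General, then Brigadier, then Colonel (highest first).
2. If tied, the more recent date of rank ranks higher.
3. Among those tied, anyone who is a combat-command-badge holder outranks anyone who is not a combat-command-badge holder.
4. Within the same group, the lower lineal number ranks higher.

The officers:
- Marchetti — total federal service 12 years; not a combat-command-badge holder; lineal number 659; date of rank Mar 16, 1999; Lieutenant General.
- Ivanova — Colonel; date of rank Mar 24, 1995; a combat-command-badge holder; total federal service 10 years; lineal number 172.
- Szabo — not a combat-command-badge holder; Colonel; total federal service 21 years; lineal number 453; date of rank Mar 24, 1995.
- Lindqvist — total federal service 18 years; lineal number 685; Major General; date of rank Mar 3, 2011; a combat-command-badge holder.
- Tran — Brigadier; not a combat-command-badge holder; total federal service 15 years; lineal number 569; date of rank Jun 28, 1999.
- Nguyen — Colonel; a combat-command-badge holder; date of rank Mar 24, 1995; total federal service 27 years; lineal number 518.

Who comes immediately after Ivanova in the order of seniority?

Nguyen

By grade: Marchetti (Lieutenant General); then Lindqvist (Major General); then Tran (Brigadier); then Ivanova, Nguyen and Szabo (Colonel).
Ivanova, Nguyen and Szabo all have date of rank Mar 24, 1995, so the next rule applies.
Among Ivanova, Nguyen and Szabo, a combat-command-badge holder before not a combat-command-badge holder: Ivanova and Nguyen (a combat-command-badge holder) before Szabo (not a combat-command-badge holder).
Among Ivanova and Nguyen, by lineal number (lower first): Ivanova (172) before Nguyen (518).
Order: Marchetti, Lindqvist, Tran, Ivanova, Nguyen, Szabo.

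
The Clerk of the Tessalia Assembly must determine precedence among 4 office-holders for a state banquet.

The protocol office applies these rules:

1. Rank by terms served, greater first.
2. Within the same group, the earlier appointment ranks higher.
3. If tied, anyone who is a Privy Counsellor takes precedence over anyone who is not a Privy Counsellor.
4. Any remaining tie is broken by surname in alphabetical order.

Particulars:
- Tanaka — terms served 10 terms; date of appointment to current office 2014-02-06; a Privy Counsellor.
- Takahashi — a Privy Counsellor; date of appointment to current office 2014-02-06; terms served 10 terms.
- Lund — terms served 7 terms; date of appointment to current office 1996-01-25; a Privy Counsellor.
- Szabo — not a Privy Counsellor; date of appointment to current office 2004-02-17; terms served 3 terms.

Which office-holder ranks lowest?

By terms served (higher first): Takahashi and Tanaka (both 10 terms); then Lund (7 terms); then Szabo (3 terms).
Takahashi and Tanaka both have date of appointment to current office 2014-02-06, so the next rule applies.
Takahashi and Tanaka are each a Privy Counsellor, so the next rule applies.
Among Takahashi and Tanaka, alphabetically by surname: Takahashi before Tanaka.
Order: Takahashi, Tanaka, Lund, Szabo.

Szabo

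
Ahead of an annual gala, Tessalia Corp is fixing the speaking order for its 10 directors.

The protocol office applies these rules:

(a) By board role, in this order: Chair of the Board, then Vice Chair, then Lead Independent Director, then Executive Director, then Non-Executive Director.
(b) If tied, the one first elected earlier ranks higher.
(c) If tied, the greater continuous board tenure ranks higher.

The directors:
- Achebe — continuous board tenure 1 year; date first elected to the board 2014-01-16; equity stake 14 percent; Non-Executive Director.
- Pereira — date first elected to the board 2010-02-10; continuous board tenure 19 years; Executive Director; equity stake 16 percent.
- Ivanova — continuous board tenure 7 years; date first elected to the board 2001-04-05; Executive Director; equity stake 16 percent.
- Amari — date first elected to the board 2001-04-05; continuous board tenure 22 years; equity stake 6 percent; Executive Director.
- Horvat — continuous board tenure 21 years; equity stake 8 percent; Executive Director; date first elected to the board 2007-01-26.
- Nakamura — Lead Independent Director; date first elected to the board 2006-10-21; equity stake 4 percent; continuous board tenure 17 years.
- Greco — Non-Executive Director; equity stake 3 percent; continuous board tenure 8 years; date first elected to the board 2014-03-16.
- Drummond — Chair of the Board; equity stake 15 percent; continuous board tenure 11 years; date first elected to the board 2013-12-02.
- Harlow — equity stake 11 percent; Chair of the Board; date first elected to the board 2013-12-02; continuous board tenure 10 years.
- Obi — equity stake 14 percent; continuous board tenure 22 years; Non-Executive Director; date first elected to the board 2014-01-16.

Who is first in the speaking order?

Drummond

By board role: Drummond and Harlow (Chair of the Board); then Nakamura (Lead Independent Director); then Amari, Ivanova, Horvat and Pereira (Executive Director); then Obi, Achebe and Greco (Non-Executive Director).
Drummond and Harlow both have date first elected to the board 2013-12-02, so the next rule applies.
Among Drummond and Harlow, by continuous board tenure (higher first): Drummond (11 years) before Harlow (10 years).
Among Amari, Ivanova, Horvat and Pereira, by date first elected to the board (earlier first): Amari and Ivanova (2001-04-05) before Horvat (2007-01-26) before Pereira (2010-02-10).
Among Amari and Ivanova, by continuous board tenure (higher first): Amari (22 years) before Ivanova (7 years).
Among Obi, Achebe and Greco, by date first elected to the board (earlier first): Obi and Achebe (2014-01-16) before Greco (2014-03-16).
Among Obi and Achebe, by continuous board tenure (higher first): Obi (22 years) before Achebe (1 year).
Order: Drummond, Harlow, Nakamura, Amari, Ivanova, Horvat, Pereira, Obi, Achebe, Greco.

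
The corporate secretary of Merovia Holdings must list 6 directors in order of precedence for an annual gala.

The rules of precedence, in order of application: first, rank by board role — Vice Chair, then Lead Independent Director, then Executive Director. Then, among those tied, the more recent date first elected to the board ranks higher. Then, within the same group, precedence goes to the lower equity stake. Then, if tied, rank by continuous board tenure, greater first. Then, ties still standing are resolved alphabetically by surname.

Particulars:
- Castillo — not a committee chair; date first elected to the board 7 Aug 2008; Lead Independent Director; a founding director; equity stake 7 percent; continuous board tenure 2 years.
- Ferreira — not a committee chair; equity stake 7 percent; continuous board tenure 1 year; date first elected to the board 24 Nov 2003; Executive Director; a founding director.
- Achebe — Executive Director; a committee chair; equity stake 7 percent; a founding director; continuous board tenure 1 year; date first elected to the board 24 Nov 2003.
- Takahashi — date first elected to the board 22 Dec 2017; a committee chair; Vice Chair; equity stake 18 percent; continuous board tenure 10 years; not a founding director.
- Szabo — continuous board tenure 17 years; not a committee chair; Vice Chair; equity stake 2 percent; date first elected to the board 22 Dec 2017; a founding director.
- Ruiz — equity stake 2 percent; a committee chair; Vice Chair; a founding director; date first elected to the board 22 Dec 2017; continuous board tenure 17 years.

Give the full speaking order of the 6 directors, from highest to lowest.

By board role: Ruiz, Szabo and Takahashi (Vice Chair); then Castillo (Lead Independent Director); then Achebe and Ferreira (Executive Director).
Ruiz, Szabo and Takahashi all have date first elected to the board 22 Dec 2017, so the next rule applies.
Among Ruiz, Szabo and Takahashi, by equity stake (lower first): Ruiz and Szabo (2 percent) before Takahashi (18 percent).
Ruiz and Szabo both have continuous board tenure 17 years, so the next rule applies.
Among Ruiz and Szabo, alphabetically by surname: Ruiz before Szabo.
Achebe and Ferreira both have date first elected to the board 24 Nov 2003, so the next rule applies.
Achebe and Ferreira both have equity stake 7 percent, so the next rule applies.
Achebe and Ferreira both have continuous board tenure 1 year, so the next rule applies.
Among Achebe and Ferreira, alphabetically by surname: Achebe before Ferreira.
Full order: Ruiz, Szabo, Takahashi, Castillo, Achebe, Ferreira.

Ruiz, Szabo, Takahashi, Castillo, Achebe, Ferreira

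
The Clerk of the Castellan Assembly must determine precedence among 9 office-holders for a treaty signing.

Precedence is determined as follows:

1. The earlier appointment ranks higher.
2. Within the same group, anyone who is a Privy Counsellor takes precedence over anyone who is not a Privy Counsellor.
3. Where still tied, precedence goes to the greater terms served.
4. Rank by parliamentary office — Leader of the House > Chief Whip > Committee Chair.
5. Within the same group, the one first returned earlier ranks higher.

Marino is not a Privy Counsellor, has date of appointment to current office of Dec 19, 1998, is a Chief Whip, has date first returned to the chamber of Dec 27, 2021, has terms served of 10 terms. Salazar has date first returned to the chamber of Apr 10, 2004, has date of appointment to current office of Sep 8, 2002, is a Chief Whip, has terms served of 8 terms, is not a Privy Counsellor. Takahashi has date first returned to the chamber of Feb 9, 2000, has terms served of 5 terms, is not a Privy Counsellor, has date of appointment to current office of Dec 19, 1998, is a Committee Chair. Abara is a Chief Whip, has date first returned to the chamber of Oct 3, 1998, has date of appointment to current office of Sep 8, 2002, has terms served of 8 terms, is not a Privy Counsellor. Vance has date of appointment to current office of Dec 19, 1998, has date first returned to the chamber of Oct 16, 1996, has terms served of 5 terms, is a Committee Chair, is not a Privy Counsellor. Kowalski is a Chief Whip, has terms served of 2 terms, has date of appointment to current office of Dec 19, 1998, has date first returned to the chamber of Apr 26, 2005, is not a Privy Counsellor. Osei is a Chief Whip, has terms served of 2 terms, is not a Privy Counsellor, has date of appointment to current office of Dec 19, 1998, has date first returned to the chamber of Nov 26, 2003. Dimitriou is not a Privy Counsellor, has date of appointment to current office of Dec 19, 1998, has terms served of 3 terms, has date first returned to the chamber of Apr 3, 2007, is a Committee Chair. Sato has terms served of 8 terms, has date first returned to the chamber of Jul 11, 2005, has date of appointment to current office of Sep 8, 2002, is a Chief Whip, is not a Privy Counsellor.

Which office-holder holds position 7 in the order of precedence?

Abara

By date of appointment to current office (earlier first): Marino, Vance, Takahashi, Dimitriou, Osei and Kowalski (each Dec 19, 1998); then Abara, Salazar and Sato (each Sep 8, 2002).
Marino, Vance, Takahashi, Dimitriou, Osei and Kowalski are each not a Privy Counsellor, so the next rule applies.
Among Marino, Vance, Takahashi, Dimitriou, Osei and Kowalski, by terms served (higher first): Marino (10 terms) before Vance and Takahashi (5 terms) before Dimitriou (3 terms) before Osei and Kowalski (2 terms).
Vance and Takahashi are each Committee Chair, so the next rule applies.
Among Vance and Takahashi, by date first returned to the chamber (earlier first): Vance (Oct 16, 1996) before Takahashi (Feb 9, 2000).
Osei and Kowalski are each Chief Whip, so the next rule applies.
Among Osei and Kowalski, by date first returned to the chamber (earlier first): Osei (Nov 26, 2003) before Kowalski (Apr 26, 2005).
Abara, Salazar and Sato are each not a Privy Counsellor, so the next rule applies.
Abara, Salazar and Sato all have terms served 8 terms, so the next rule applies.
Abara, Salazar and Sato are each Chief Whip, so the next rule applies.
Among Abara, Salazar and Sato, by date first returned to the chamber (earlier first): Abara (Oct 3, 1998) before Salazar (Apr 10, 2004) before Sato (Jul 11, 2005).
Order: Marino, Vance, Takahashi, Dimitriou, Osei, Kowalski, Abara, Salazar, Sato.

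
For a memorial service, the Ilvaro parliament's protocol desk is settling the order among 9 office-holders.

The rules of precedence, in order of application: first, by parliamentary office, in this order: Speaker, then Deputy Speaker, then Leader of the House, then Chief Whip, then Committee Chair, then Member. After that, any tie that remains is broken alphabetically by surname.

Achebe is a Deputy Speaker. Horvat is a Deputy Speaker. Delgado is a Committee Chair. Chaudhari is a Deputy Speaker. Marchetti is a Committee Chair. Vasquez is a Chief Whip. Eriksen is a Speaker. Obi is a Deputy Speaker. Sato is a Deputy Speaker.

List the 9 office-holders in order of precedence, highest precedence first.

Eriksen, Achebe, Chaudhari, Horvat, Obi, Sato, Vasquez, Delgado, Marchetti

By parliamentary office: Eriksen (Speaker); then Achebe, Chaudhari, Horvat, Obi and Sato (Deputy Speaker); then Vasquez (Chief Whip); then Delgado and Marchetti (Committee Chair).
Among Achebe, Chaudhari, Horvat, Obi and Sato, alphabetically by surname: Achebe before Chaudhari before Horvat before Obi before Sato.
Among Delgado and Marchetti, alphabetically by surname: Delgado before Marchetti.
Full order: Eriksen, Achebe, Chaudhari, Horvat, Obi, Sato, Vasquez, Delgado, Marchetti.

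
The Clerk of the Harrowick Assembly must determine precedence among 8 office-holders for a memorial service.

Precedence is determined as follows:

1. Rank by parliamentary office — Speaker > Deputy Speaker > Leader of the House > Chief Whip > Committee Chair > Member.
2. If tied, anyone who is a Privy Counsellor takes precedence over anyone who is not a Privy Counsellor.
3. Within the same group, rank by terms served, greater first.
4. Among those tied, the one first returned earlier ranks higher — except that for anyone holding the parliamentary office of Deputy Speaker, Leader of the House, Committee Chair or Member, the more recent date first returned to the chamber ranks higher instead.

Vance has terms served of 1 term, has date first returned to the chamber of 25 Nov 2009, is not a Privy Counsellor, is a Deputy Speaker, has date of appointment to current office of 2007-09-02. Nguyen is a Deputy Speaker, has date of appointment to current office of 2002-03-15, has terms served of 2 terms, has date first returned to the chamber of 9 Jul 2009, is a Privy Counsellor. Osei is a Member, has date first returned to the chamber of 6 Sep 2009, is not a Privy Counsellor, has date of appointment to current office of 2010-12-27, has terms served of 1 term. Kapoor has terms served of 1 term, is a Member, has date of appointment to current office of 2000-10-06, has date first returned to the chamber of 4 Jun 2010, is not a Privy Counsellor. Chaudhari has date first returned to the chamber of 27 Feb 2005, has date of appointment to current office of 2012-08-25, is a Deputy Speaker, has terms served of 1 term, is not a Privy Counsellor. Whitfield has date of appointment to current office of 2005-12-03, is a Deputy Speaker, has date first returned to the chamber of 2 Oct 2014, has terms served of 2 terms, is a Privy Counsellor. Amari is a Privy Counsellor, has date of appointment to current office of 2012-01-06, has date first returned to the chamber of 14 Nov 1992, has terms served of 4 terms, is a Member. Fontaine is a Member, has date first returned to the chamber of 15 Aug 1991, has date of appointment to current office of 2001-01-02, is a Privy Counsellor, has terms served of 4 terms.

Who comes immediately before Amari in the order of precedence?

By parliamentary office: Whitfield, Nguyen, Vance and Chaudhari (Deputy Speaker); then Amari, Fontaine, Kapoor and Osei (Member).
Among Whitfield, Nguyen, Vance and Chaudhari, a Privy Counsellor before not a Privy Counsellor: Whitfield and Nguyen (a Privy Counsellor) before Vance and Chaudhari (not a Privy Counsellor).
Whitfield and Nguyen both have terms served 2 terms, so the next rule applies.
Among Whitfield and Nguyen, by date first returned to the chamber (later first) (reversed rule for this group): Whitfield (2 Oct 2014) before Nguyen (9 Jul 2009).
Vance and Chaudhari both have terms served 1 term, so the next rule applies.
Among Vance and Chaudhari, by date first returned to the chamber (later first) (reversed rule for this group): Vance (25 Nov 2009) before Chaudhari (27 Feb 2005).
Among Amari, Fontaine, Kapoor and Osei, a Privy Counsellor before not a Privy Counsellor: Amari and Fontaine (a Privy Counsellor) before Kapoor and Osei (not a Privy Counsellor).
Amari and Fontaine both have terms served 4 terms, so the next rule applies.
Among Amari and Fontaine, by date first returned to the chamber (later first) (reversed rule for this group): Amari (14 Nov 1992) before Fontaine (15 Aug 1991).
Kapoor and Osei both have terms served 1 term, so the next rule applies.
Among Kapoor and Osei, by date first returned to the chamber (later first) (reversed rule for this group): Kapoor (4 Jun 2010) before Osei (6 Sep 2009).
Order: Whitfield, Nguyen, Vance, Chaudhari, Amari, Fontaine, Kapoor, Osei.

Chaudhari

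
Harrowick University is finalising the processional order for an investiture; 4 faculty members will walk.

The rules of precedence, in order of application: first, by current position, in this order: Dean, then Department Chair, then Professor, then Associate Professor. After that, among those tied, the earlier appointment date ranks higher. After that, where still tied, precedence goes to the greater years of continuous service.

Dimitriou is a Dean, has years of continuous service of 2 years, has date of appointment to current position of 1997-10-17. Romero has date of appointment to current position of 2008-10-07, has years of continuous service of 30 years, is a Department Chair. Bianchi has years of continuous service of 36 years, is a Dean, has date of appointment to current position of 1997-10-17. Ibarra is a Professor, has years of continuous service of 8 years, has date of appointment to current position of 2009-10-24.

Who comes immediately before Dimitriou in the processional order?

Bianchi

By current position: Bianchi and Dimitriou (Dean); then Romero (Department Chair); then Ibarra (Professor).
Bianchi and Dimitriou both have date of appointment to current position 1997-10-17, so the next rule applies.
Among Bianchi and Dimitriou, by years of continuous service (higher first): Bianchi (36 years) before Dimitriou (2 years).
Order: Bianchi, Dimitriou, Romero, Ibarra.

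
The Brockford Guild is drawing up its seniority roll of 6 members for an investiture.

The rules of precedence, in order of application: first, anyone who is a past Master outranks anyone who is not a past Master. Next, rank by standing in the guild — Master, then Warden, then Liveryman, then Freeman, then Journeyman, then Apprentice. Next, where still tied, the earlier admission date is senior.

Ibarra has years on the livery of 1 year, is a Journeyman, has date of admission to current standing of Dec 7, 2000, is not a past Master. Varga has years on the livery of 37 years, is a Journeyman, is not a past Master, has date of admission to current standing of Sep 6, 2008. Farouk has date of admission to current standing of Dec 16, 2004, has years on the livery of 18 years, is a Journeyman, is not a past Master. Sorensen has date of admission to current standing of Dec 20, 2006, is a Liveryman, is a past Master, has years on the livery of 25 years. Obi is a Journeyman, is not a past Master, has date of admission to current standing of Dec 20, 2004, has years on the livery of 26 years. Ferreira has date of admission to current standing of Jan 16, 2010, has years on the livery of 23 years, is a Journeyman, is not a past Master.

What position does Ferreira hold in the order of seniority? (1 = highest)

6

By the first rule: Sorensen (a past Master); then Ibarra, Farouk, Obi, Varga and Ferreira (each not a past Master).
Ibarra, Farouk, Obi, Varga and Ferreira are each Journeyman, so the next rule applies.
Among Ibarra, Farouk, Obi, Varga and Ferreira, by date of admission to current standing (earlier first): Ibarra (Dec 7, 2000) before Farouk (Dec 16, 2004) before Obi (Dec 20, 2004) before Varga (Sep 6, 2008) before Ferreira (Jan 16, 2010).
Order: Sorensen, Ibarra, Farouk, Obi, Varga, Ferreira. So position 6.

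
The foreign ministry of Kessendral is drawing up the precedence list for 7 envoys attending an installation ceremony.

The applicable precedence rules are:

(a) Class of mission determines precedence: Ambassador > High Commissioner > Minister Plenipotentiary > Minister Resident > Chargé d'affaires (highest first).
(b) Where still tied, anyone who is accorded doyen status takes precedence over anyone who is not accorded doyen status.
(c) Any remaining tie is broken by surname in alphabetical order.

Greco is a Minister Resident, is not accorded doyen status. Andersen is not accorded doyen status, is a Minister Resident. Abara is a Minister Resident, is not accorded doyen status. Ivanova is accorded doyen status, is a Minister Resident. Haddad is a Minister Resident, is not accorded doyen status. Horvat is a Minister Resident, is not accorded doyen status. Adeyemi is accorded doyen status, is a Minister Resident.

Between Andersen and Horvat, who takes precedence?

Andersen

By class of mission: Adeyemi, Ivanova, Abara, Andersen, Greco, Haddad and Horvat (Minister Resident).
Among Adeyemi, Ivanova, Abara, Andersen, Greco, Haddad and Horvat, accorded doyen status before not accorded doyen status: Adeyemi and Ivanova (accorded doyen status) before Abara, Andersen, Greco, Haddad and Horvat (not accorded doyen status).
Among Adeyemi and Ivanova, alphabetically by surname: Adeyemi before Ivanova.
Among Abara, Andersen, Greco, Haddad and Horvat, alphabetically by surname: Abara before Andersen before Greco before Haddad before Horvat.
So Andersen takes precedence.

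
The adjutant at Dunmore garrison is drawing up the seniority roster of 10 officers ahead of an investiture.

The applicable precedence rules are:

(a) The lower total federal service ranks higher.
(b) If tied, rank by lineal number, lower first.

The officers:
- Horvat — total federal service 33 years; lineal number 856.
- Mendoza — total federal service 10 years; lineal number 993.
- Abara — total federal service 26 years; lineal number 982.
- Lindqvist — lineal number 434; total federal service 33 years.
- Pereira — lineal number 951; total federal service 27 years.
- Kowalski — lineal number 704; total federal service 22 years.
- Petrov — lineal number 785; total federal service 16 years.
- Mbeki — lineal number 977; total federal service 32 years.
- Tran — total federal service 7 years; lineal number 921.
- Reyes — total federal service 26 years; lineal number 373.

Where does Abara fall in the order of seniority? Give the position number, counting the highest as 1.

6

By total federal service (lower first): Tran (7 years); then Mendoza (10 years); then Petrov (16 years); then Kowalski (22 years); then Reyes and Abara (both 26 years); then Pereira (27 years); then Mbeki (32 years); then Lindqvist and Horvat (both 33 years).
Among Reyes and Abara, by lineal number (lower first): Reyes (373) before Abara (982).
Among Lindqvist and Horvat, by lineal number (lower first): Lindqvist (434) before Horvat (856).
Order: Tran, Mendoza, Petrov, Kowalski, Reyes, Abara, Pereira, Mbeki, Lindqvist, Horvat. So position 6.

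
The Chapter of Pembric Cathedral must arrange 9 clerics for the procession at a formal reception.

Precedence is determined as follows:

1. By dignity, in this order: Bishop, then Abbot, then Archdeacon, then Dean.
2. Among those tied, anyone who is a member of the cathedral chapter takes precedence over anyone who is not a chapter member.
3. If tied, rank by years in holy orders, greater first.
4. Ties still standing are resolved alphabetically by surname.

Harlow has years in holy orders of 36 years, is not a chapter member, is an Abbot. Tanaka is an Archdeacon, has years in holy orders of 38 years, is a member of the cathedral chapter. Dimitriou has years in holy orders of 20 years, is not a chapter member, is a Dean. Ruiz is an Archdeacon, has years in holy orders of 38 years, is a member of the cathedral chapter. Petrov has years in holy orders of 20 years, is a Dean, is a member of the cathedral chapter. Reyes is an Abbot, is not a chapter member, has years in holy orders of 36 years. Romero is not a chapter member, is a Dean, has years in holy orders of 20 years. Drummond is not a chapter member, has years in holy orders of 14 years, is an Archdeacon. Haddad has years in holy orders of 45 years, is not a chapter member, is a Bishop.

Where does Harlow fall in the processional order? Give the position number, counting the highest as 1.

2

By dignity: Haddad (Bishop); then Harlow and Reyes (Abbot); then Ruiz, Tanaka and Drummond (Archdeacon); then Petrov, Dimitriou and Romero (Dean).
Harlow and Reyes are each not a chapter member, so the next rule applies.
Harlow and Reyes both have years in holy orders 36 years, so the next rule applies.
Among Harlow and Reyes, alphabetically by surname: Harlow before Reyes.
Among Ruiz, Tanaka and Drummond, a member of the cathedral chapter before not a chapter member: Ruiz and Tanaka (a member of the cathedral chapter) before Drummond (not a chapter member).
Ruiz and Tanaka both have years in holy orders 38 years, so the next rule applies.
Among Ruiz and Tanaka, alphabetically by surname: Ruiz before Tanaka.
Among Petrov, Dimitriou and Romero, a member of the cathedral chapter before not a chapter member: Petrov (a member of the cathedral chapter) before Dimitriou and Romero (not a chapter member).
Dimitriou and Romero both have years in holy orders 20 years, so the next rule applies.
Among Dimitriou and Romero, alphabetically by surname: Dimitriou before Romero.
Order: Haddad, Harlow, Reyes, Ruiz, Tanaka, Drummond, Petrov, Dimitriou, Romero. So position 2.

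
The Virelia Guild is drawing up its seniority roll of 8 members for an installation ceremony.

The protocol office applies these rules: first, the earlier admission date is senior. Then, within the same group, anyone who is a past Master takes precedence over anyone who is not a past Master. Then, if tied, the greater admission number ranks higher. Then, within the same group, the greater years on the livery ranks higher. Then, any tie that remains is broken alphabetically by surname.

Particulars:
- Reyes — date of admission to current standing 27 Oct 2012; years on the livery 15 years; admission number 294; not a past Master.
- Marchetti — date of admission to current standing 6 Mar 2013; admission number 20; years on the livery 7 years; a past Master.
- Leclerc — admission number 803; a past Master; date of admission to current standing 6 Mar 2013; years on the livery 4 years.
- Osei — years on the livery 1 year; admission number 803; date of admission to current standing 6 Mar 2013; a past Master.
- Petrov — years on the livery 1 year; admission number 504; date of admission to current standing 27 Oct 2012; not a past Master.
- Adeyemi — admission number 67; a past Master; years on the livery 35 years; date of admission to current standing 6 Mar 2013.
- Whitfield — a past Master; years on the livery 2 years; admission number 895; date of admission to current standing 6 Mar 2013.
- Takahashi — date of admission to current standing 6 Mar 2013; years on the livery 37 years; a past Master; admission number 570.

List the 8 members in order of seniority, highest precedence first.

By date of admission to current standing (earlier first): Petrov and Reyes (both 27 Oct 2012); then Whitfield, Leclerc, Osei, Takahashi, Adeyemi and Marchetti (each 6 Mar 2013).
Petrov and Reyes are each not a past Master, so the next rule applies.
Among Petrov and Reyes, by admission number (higher first): Petrov (504) before Reyes (294).
Whitfield, Leclerc, Osei, Takahashi, Adeyemi and Marchetti are each a past Master, so the next rule applies.
Among Whitfield, Leclerc, Osei, Takahashi, Adeyemi and Marchetti, by admission number (higher first): Whitfield (895) before Leclerc and Osei (803) before Takahashi (570) before Adeyemi (67) before Marchetti (20).
Among Leclerc and Osei, by years on the livery (higher first): Leclerc (4 years) before Osei (1 year).
Full order: Petrov, Reyes, Whitfield, Leclerc, Osei, Takahashi, Adeyemi, Marchetti.

Petrov, Reyes, Whitfield, Leclerc, Osei, Takahashi, Adeyemi, Marchetti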